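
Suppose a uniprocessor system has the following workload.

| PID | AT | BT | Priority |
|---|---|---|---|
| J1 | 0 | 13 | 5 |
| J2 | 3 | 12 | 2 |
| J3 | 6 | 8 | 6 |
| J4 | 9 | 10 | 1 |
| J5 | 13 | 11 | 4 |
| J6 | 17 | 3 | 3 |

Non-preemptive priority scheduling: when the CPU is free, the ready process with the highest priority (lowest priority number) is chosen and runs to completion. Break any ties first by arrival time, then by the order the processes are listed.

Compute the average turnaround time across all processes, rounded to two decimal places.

27.83

Gantt: | J1 0-13 | J4 13-23 | J2 23-35 | J6 35-38 | J5 38-49 | J3 49-57 |
Completion: J1=13  J2=35  J3=57  J4=23  J5=49  J6=38
Turnaround (C−A): J1=13  J2=32  J3=51  J4=14  J5=36  J6=21
Turnaround times: J1=13, J2=32, J3=51, J4=14, J5=36, J6=21
Average turnaround = (13+32+51+14+36+21) / 6 = 167/6 = 27.83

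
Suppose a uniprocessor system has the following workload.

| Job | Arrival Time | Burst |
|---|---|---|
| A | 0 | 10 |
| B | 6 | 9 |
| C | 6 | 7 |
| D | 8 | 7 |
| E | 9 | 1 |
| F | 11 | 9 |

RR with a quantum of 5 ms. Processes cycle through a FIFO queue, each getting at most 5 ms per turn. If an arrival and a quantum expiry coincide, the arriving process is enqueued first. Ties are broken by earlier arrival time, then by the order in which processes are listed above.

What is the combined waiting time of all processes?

107

Schedule: | A 0-10 | B 10-15 | C 15-20 | D 20-25 | E 25-26 | F 26-31 | B 31-35 | C 35-37 | D 37-39 | F 39-43 |
Completion: A=10  B=35  C=37  D=39  E=26  F=43
Turnaround (C−A): A=10  B=29  C=31  D=31  E=17  F=32
Waiting = turnaround − burst: A=0, B=20, C=24, D=24, E=16, F=23
Total waiting = 0 + 20 + 24 + 24 + 16 + 23 = 107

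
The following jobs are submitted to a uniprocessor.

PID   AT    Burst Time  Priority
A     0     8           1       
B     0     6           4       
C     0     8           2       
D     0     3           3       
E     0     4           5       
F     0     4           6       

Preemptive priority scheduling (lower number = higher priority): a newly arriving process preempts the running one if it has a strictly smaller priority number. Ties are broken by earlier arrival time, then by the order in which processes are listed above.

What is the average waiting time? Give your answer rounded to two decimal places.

16.17

Timeline: | A 0-8 | C 8-16 | D 16-19 | B 19-25 | E 25-29 | F 29-33 |
Completion: A=8  B=25  C=16  D=19  E=29  F=33
Turnaround (C−A): A=8  B=25  C=16  D=19  E=29  F=33
Waiting times: A=0, B=19, C=8, D=16, E=25, F=29
Average waiting = (0+19+8+16+25+29) / 6 = 97/6 = 16.17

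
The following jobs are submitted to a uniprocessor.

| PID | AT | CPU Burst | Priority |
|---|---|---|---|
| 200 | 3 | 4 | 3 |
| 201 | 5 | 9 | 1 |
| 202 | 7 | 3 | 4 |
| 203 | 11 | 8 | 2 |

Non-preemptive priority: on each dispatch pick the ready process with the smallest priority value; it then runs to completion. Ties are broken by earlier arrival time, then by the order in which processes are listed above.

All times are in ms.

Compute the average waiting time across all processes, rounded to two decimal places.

Schedule: | idle 0-3 | 200 3-7 | 201 7-16 | 203 16-24 | 202 24-27 |
Completion: 200=7  201=16  202=27  203=24
Turnaround (C−A): 200=4  201=11  202=20  203=13
Waiting times: 200=0, 201=2, 202=17, 203=5
Average waiting = (0+2+17+5) / 4 = 24/4 = 6.00

6.00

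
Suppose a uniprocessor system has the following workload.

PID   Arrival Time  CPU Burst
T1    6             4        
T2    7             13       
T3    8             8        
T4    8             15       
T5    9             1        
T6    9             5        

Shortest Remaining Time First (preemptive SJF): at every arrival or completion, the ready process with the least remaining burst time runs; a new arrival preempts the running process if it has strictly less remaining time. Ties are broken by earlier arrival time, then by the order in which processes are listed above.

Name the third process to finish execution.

Timeline: | idle 0-6 | T1 6-10 | T5 10-11 | T6 11-16 | T3 16-24 | T2 24-37 | T4 37-52 |
Completion: T1=10  T2=37  T3=24  T4=52  T5=11  T6=16
Turnaround (C−A): T1=4  T2=30  T3=16  T4=44  T5=2  T6=7
Finish order: T1 → T5 → T6 → T3 → T2 → T4

T6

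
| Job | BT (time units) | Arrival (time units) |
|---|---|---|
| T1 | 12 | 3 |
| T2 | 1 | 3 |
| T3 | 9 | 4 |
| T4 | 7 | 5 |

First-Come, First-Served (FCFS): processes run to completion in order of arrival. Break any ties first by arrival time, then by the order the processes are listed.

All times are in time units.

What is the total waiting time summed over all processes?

44

Gantt: | idle 0-3 | T1 3-15 | T2 15-16 | T3 16-25 | T4 25-32 |
Completion: T1=15  T2=16  T3=25  T4=32
Waiting = turnaround − burst: T1=0, T2=12, T3=12, T4=20
Total waiting = 0 + 12 + 12 + 20 = 44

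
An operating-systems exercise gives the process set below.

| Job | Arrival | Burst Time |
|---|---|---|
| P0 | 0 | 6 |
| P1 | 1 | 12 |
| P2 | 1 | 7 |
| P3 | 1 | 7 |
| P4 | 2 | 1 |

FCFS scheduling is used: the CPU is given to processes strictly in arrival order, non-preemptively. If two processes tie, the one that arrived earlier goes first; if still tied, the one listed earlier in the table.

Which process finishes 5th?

Schedule: | P0 0-6 | P1 6-18 | P2 18-25 | P3 25-32 | P4 32-33 |
Completion: P0=6  P1=18  P2=25  P3=32  P4=33
Turnaround (C−A): P0=6  P1=17  P2=24  P3=31  P4=31
Finish order: P0 → P1 → P2 → P3 → P4

P4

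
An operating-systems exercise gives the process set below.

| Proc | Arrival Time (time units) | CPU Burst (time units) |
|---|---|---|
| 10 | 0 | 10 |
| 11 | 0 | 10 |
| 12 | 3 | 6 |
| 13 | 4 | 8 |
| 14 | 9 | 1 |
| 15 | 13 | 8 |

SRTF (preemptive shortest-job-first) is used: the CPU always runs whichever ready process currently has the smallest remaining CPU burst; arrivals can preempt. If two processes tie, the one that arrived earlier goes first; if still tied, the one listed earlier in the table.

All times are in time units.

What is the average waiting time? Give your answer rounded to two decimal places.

Schedule: | 10 0-3 | 12 3-9 | 14 9-10 | 10 10-17 | 13 17-25 | 15 25-33 | 11 33-43 |
Completion: 10=17  11=43  12=9  13=25  14=10  15=33
Turnaround (C−A): 10=17  11=43  12=6  13=21  14=1  15=20
Waiting times: 10=7, 11=33, 12=0, 13=13, 14=0, 15=12
Average waiting = (7+33+0+13+0+12) / 6 = 65/6 = 10.83

10.83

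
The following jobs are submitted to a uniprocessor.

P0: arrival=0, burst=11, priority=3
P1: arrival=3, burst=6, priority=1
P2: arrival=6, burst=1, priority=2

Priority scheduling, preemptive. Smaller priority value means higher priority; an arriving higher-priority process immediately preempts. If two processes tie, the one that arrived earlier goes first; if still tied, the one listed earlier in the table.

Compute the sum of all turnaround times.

Timeline: | P0 0-3 | P1 3-9 | P2 9-10 | P0 10-18 |
Completion: P0=18  P1=9  P2=10
Turnaround (C−A): P0=18  P1=6  P2=4
Turnaround = completion − arrival: P0=18, P1=6, P2=4
Total turnaround = 18 + 6 + 4 = 28

28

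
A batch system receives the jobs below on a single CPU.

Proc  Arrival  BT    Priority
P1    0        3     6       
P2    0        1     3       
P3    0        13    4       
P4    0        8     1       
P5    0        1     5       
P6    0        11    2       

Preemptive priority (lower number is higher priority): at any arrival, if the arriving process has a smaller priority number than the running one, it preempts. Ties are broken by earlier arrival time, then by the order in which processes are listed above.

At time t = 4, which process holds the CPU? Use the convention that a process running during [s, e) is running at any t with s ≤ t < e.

P4

Schedule: | P4 0-8 | P6 8-19 | P2 19-20 | P3 20-33 | P5 33-34 | P1 34-37 |
Completion: P1=37  P2=20  P3=33  P4=8  P5=34  P6=19
Turnaround (C−A): P1=37  P2=20  P3=33  P4=8  P5=34  P6=19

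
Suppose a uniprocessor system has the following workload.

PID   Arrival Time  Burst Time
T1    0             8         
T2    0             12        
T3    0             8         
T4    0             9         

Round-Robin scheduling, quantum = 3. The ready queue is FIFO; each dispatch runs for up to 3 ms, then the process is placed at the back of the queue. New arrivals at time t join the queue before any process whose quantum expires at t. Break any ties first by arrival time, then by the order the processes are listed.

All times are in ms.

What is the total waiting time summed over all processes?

Timeline: | T1 0-3 | T2 3-6 | T3 6-9 | T4 9-12 | T1 12-15 | T2 15-18 | T3 18-21 | T4 21-24 | T1 24-26 | T2 26-29 | T3 29-31 | T4 31-34 | T2 34-37 |
Completion: T1=26  T2=37  T3=31  T4=34
Turnaround (C−A): T1=26  T2=37  T3=31  T4=34
Waiting = turnaround − burst: T1=18, T2=25, T3=23, T4=25
Total waiting = 18 + 25 + 23 + 25 = 91

91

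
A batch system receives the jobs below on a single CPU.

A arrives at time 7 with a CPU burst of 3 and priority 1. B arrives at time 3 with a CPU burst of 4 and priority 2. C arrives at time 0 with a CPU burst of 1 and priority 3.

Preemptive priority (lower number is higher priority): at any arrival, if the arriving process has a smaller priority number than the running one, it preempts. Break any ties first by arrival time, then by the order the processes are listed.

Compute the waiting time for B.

Schedule: | C 0-1 | idle 1-3 | B 3-7 | A 7-10 |
Completion: A=10  B=7  C=1
Turnaround (C−A): A=3  B=4  C=1
Waiting(B) = turnaround − burst = 4 − 4 = 0

0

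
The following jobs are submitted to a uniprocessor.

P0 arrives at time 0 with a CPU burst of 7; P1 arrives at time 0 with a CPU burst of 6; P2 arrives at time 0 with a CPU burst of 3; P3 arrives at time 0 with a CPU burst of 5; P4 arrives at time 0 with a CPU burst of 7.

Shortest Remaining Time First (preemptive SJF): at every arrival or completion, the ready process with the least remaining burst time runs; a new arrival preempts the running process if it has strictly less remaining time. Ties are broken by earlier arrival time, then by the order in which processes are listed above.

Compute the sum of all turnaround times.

74

Gantt: | P2 0-3 | P3 3-8 | P1 8-14 | P0 14-21 | P4 21-28 |
Completion: P0=21  P1=14  P2=3  P3=8  P4=28
Turnaround (C−A): P0=21  P1=14  P2=3  P3=8  P4=28
Turnaround = completion − arrival: P0=21, P1=14, P2=3, P3=8, P4=28
Total turnaround = 21 + 14 + 3 + 8 + 28 = 74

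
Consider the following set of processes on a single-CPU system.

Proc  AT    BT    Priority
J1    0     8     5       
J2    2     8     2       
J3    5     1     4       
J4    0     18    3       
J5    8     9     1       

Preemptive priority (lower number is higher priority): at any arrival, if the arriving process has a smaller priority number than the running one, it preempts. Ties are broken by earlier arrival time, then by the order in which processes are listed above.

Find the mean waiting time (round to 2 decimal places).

18.40

Timeline: | J4 0-2 | J2 2-8 | J5 8-17 | J2 17-19 | J4 19-35 | J3 35-36 | J1 36-44 |
Completion: J1=44  J2=19  J3=36  J4=35  J5=17
Waiting times: J1=36, J2=9, J3=30, J4=17, J5=0
Average waiting = (36+9+30+17+0) / 5 = 92/5 = 18.40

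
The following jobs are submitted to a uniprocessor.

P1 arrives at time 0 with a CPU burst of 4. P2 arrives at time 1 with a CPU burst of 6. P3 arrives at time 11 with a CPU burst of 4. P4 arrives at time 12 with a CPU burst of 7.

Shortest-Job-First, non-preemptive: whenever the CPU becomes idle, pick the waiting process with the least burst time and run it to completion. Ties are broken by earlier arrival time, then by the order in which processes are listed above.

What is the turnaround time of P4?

10

Gantt: | P1 0-4 | P2 4-10 | idle 10-11 | P3 11-15 | P4 15-22 |
Completion: P1=4  P2=10  P3=15  P4=22
Turnaround (C−A): P1=4  P2=9  P3=4  P4=10
Turnaround(P4) = completion − arrival = 22 − 12 = 10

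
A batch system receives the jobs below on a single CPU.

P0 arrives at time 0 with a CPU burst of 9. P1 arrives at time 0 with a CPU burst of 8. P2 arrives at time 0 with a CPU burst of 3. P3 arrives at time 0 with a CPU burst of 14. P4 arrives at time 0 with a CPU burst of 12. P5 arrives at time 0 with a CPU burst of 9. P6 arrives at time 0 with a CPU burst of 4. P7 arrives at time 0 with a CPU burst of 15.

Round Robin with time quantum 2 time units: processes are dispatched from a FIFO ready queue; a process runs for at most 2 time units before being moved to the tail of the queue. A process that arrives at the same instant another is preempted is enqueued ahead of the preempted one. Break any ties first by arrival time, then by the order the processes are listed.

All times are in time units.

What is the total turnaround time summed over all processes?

Schedule: | P0 0-2 | P1 2-4 | P2 4-6 | P3 6-8 | P4 8-10 | P5 10-12 | P6 12-14 | P7 14-16 | P0 16-18 | P1 18-20 | P2 20-21 | P3 21-23 | P4 23-25 | P5 25-27 | P6 27-29 | P7 29-31 | P0 31-33 | P1 33-35 | P3 35-37 | P4 37-39 | P5 39-41 | P7 41-43 | P0 43-45 | P1 45-47 | P3 47-49 | P4 49-51 | P5 51-53 | P7 53-55 | P0 55-56 | P3 56-58 | P4 58-60 | P5 60-61 | P7 61-63 | P3 63-65 | P4 65-67 | P7 67-69 | P3 69-71 | P7 71-74 |
Completion: P0=56  P1=47  P2=21  P3=71  P4=67  P5=61  P6=29  P7=74
Turnaround = completion − arrival: P0=56, P1=47, P2=21, P3=71, P4=67, P5=61, P6=29, P7=74
Total turnaround = 56 + 47 + 21 + 71 + 67 + 61 + 29 + 74 = 426

426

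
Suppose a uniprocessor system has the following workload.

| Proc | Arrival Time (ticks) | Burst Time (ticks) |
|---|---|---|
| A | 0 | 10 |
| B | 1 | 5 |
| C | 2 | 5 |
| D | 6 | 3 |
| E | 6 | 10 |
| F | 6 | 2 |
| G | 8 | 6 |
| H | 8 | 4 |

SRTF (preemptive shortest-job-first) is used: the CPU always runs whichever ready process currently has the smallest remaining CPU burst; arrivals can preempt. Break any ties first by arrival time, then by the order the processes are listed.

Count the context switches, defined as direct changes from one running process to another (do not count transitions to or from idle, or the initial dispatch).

Timeline: | A 0-1 | B 1-6 | F 6-8 | D 8-11 | H 11-15 | C 15-20 | G 20-26 | A 26-35 | E 35-45 |
Completion: A=35  B=6  C=20  D=11  E=45  F=8  G=26  H=15
Turnaround (C−A): A=35  B=5  C=18  D=5  E=39  F=2  G=18  H=7

8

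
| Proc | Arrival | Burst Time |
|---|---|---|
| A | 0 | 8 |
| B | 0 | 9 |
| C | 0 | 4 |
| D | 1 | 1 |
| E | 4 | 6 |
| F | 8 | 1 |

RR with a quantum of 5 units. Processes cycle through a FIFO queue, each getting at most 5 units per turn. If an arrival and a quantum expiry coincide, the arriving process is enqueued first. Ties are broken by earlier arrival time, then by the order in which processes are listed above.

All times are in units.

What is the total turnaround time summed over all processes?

Schedule: | A 0-5 | B 5-10 | C 10-14 | D 14-15 | E 15-20 | A 20-23 | F 23-24 | B 24-28 | E 28-29 |
Completion: A=23  B=28  C=14  D=15  E=29  F=24
Turnaround = completion − arrival: A=23, B=28, C=14, D=14, E=25, F=16
Total turnaround = 23 + 28 + 14 + 14 + 25 + 16 = 120

120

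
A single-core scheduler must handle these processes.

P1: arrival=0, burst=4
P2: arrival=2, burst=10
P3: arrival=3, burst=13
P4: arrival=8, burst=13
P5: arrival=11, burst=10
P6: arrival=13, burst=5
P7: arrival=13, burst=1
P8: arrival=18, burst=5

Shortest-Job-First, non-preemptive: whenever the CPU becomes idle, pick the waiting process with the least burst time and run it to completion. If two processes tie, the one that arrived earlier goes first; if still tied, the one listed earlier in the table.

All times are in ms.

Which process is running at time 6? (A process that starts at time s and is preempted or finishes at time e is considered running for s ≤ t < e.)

Schedule: | P1 0-4 | P2 4-14 | P7 14-15 | P6 15-20 | P8 20-25 | P5 25-35 | P3 35-48 | P4 48-61 |
Completion: P1=4  P2=14  P3=48  P4=61  P5=35  P6=20  P7=15  P8=25
Turnaround (C−A): P1=4  P2=12  P3=45  P4=53  P5=24  P6=7  P7=2  P8=7

P2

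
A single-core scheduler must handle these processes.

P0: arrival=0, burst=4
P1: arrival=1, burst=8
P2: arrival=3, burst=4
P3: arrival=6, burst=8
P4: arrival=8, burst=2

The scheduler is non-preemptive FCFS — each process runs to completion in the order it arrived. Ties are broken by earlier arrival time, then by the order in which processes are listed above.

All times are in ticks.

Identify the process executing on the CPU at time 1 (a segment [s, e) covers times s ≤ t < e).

P0

Schedule: | P0 0-4 | P1 4-12 | P2 12-16 | P3 16-24 | P4 24-26 |
Completion: P0=4  P1=12  P2=16  P3=24  P4=26
Turnaround (C−A): P0=4  P1=11  P2=13  P3=18  P4=18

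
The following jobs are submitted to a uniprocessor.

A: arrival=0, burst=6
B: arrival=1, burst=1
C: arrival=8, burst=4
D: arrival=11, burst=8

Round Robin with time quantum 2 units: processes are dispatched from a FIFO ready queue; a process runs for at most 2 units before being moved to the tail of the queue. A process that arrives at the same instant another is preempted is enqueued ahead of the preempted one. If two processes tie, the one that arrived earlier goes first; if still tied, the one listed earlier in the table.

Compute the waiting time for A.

1

Gantt: | A 0-2 | B 2-3 | A 3-7 | idle 7-8 | C 8-12 | D 12-20 |
Completion: A=7  B=3  C=12  D=20
Turnaround (C−A): A=7  B=2  C=4  D=9
Waiting(A) = turnaround − burst = 7 − 6 = 1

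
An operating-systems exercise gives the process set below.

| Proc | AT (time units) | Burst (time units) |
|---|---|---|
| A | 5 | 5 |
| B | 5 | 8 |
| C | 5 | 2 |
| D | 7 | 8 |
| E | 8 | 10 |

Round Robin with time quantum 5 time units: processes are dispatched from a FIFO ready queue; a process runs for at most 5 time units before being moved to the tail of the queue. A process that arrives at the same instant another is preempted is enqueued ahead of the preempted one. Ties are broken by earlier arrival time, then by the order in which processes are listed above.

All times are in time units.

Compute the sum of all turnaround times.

Timeline: | idle 0-5 | A 5-10 | B 10-15 | C 15-17 | D 17-22 | E 22-27 | B 27-30 | D 30-33 | E 33-38 |
Completion: A=10  B=30  C=17  D=33  E=38
Turnaround = completion − arrival: A=5, B=25, C=12, D=26, E=30
Total turnaround = 5 + 25 + 12 + 26 + 30 = 98

98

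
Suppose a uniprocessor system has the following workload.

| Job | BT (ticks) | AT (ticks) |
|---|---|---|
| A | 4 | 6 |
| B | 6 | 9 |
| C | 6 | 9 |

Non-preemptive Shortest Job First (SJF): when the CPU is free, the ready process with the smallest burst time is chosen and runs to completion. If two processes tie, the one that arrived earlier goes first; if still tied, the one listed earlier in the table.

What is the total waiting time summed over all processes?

8

Timeline: | idle 0-6 | A 6-10 | B 10-16 | C 16-22 |
Completion: A=10  B=16  C=22
Turnaround (C−A): A=4  B=7  C=13
Waiting = turnaround − burst: A=0, B=1, C=7
Total waiting = 0 + 1 + 7 = 8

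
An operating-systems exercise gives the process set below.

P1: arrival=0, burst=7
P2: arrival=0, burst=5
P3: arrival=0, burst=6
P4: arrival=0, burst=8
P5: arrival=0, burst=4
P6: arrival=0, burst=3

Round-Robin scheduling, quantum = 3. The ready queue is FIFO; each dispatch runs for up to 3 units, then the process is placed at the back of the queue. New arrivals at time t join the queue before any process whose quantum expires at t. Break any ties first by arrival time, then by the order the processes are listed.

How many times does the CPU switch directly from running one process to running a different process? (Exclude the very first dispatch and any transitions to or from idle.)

12

Schedule: | P1 0-3 | P2 3-6 | P3 6-9 | P4 9-12 | P5 12-15 | P6 15-18 | P1 18-21 | P2 21-23 | P3 23-26 | P4 26-29 | P5 29-30 | P1 30-31 | P4 31-33 |
Completion: P1=31  P2=23  P3=26  P4=33  P5=30  P6=18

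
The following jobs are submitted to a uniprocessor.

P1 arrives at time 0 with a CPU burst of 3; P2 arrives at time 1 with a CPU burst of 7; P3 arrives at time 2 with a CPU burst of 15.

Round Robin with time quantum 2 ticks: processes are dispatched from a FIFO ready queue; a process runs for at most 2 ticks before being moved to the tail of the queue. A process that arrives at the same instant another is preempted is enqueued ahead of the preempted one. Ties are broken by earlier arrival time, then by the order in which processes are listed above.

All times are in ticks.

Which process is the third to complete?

Schedule: | P1 0-2 | P2 2-4 | P3 4-6 | P1 6-7 | P2 7-9 | P3 9-11 | P2 11-13 | P3 13-15 | P2 15-16 | P3 16-25 |
Completion: P1=7  P2=16  P3=25
Turnaround (C−A): P1=7  P2=15  P3=23
Finish order: P1 → P2 → P3

P3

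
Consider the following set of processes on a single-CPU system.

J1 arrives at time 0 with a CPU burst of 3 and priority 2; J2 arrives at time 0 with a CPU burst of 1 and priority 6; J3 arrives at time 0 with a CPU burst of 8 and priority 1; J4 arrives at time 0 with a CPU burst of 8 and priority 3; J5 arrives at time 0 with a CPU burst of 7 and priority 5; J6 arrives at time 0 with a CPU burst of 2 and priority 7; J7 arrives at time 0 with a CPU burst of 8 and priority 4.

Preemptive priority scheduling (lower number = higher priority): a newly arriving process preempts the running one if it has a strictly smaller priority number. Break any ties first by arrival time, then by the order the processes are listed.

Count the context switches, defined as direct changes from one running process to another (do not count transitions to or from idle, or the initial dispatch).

6

Schedule: | J3 0-8 | J1 8-11 | J4 11-19 | J7 19-27 | J5 27-34 | J2 34-35 | J6 35-37 |
Completion: J1=11  J2=35  J3=8  J4=19  J5=34  J6=37  J7=27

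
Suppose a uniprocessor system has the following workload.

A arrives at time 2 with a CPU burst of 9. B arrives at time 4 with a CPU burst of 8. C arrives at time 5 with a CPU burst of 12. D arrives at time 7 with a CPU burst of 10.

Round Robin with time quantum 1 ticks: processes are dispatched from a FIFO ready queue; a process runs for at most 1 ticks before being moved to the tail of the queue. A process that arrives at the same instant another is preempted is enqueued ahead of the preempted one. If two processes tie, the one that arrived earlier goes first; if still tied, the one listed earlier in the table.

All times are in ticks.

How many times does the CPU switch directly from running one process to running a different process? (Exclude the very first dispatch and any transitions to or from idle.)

36

Schedule: | idle 0-2 | A 2-4 | B 4-5 | A 5-6 | C 6-7 | B 7-8 | A 8-9 | D 9-10 | C 10-11 | B 11-12 | A 12-13 | D 13-14 | C 14-15 | B 15-16 | A 16-17 | D 17-18 | C 18-19 | B 19-20 | A 20-21 | D 21-22 | C 22-23 | B 23-24 | A 24-25 | D 25-26 | C 26-27 | B 27-28 | A 28-29 | D 29-30 | C 30-31 | B 31-32 | D 32-33 | C 33-34 | D 34-35 | C 35-36 | D 36-37 | C 37-38 | D 38-39 | C 39-41 |
Completion: A=29  B=32  C=41  D=39
Turnaround (C−A): A=27  B=28  C=36  D=32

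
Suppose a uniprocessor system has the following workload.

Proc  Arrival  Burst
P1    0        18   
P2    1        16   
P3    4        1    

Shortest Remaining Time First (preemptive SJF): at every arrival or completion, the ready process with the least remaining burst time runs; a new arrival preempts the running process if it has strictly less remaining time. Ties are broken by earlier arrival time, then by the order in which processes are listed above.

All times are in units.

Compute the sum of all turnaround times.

53

Gantt: | P1 0-1 | P2 1-4 | P3 4-5 | P2 5-18 | P1 18-35 |
Completion: P1=35  P2=18  P3=5
Turnaround (C−A): P1=35  P2=17  P3=1
Turnaround = completion − arrival: P1=35, P2=17, P3=1
Total turnaround = 35 + 17 + 1 = 53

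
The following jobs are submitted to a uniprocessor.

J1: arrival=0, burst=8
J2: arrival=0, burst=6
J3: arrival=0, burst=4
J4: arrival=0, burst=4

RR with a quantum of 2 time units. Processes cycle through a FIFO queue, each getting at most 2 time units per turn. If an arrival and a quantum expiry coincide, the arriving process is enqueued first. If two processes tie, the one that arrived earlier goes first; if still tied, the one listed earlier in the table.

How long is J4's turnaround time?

Timeline: | J1 0-2 | J2 2-4 | J3 4-6 | J4 6-8 | J1 8-10 | J2 10-12 | J3 12-14 | J4 14-16 | J1 16-18 | J2 18-20 | J1 20-22 |
Completion: J1=22  J2=20  J3=14  J4=16
Turnaround (C−A): J1=22  J2=20  J3=14  J4=16
Turnaround(J4) = completion − arrival = 16 − 0 = 16

16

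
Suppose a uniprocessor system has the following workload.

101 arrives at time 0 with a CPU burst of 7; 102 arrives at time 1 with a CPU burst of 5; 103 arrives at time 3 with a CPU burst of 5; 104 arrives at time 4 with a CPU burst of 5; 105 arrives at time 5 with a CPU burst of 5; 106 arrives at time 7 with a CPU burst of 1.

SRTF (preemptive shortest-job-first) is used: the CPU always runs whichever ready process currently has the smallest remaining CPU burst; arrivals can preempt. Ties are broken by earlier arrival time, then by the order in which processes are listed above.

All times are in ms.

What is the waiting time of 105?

12

Timeline: | 101 0-1 | 102 1-6 | 103 6-7 | 106 7-8 | 103 8-12 | 104 12-17 | 105 17-22 | 101 22-28 |
Completion: 101=28  102=6  103=12  104=17  105=22  106=8
Waiting(105) = turnaround − burst = 17 − 5 = 12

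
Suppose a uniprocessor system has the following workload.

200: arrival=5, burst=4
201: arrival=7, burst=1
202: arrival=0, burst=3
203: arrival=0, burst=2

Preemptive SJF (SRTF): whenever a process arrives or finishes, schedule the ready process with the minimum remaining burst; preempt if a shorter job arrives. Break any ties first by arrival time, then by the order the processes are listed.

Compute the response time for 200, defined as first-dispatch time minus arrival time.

Timeline: | 203 0-2 | 202 2-5 | 200 5-7 | 201 7-8 | 200 8-10 |
Completion: 200=10  201=8  202=5  203=2
Turnaround (C−A): 200=5  201=1  202=5  203=2
Response(200) = first start − arrival = 5 − 5 = 0

0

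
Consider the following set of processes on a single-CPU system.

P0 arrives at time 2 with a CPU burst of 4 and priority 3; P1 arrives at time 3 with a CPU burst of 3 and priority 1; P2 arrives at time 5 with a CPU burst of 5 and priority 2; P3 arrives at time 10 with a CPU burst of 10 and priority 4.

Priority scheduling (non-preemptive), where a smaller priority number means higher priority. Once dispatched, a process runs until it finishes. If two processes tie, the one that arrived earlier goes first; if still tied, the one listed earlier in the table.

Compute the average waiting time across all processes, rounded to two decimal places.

2.75

Gantt: | idle 0-2 | P0 2-6 | P1 6-9 | P2 9-14 | P3 14-24 |
Completion: P0=6  P1=9  P2=14  P3=24
Waiting times: P0=0, P1=3, P2=4, P3=4
Average waiting = (0+3+4+4) / 4 = 11/4 = 2.75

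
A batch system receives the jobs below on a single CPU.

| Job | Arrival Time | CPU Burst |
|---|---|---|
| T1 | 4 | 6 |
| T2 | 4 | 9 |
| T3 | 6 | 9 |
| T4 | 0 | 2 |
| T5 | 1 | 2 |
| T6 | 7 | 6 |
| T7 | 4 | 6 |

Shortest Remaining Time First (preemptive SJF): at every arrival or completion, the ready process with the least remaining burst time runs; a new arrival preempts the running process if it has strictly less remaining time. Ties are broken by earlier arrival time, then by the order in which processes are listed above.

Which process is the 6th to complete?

T2

Schedule: | T4 0-2 | T5 2-4 | T1 4-10 | T7 10-16 | T6 16-22 | T2 22-31 | T3 31-40 |
Completion: T1=10  T2=31  T3=40  T4=2  T5=4  T6=22  T7=16
Turnaround (C−A): T1=6  T2=27  T3=34  T4=2  T5=3  T6=15  T7=12
Finish order: T4 → T5 → T1 → T7 → T6 → T2 → T3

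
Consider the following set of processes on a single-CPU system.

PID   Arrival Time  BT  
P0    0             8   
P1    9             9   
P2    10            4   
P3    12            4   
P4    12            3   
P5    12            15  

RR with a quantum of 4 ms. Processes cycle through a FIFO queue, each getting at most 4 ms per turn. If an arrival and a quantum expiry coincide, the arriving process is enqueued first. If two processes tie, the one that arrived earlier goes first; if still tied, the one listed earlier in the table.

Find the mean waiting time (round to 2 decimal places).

Gantt: | P0 0-8 | idle 8-9 | P1 9-13 | P2 13-17 | P3 17-21 | P4 21-24 | P5 24-28 | P1 28-32 | P5 32-36 | P1 36-37 | P5 37-44 |
Completion: P0=8  P1=37  P2=17  P3=21  P4=24  P5=44
Waiting times: P0=0, P1=19, P2=3, P3=5, P4=9, P5=17
Average waiting = (0+19+3+5+9+17) / 6 = 53/6 = 8.83

8.83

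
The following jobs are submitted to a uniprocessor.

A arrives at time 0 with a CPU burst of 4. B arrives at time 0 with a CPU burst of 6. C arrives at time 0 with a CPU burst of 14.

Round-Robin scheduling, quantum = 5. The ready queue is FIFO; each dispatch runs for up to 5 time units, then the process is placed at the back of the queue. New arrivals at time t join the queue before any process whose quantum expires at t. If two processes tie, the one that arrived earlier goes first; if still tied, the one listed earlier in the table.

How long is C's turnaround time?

Gantt: | A 0-4 | B 4-9 | C 9-14 | B 14-15 | C 15-24 |
Completion: A=4  B=15  C=24
Turnaround (C−A): A=4  B=15  C=24
Turnaround(C) = completion − arrival = 24 − 0 = 24

24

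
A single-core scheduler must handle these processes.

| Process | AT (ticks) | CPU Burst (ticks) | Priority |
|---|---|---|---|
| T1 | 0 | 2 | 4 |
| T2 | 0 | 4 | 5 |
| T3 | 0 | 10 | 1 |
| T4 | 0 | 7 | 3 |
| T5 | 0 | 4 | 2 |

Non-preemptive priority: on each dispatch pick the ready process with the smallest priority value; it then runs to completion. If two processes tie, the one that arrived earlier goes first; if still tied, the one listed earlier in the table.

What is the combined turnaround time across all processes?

95

Schedule: | T3 0-10 | T5 10-14 | T4 14-21 | T1 21-23 | T2 23-27 |
Completion: T1=23  T2=27  T3=10  T4=21  T5=14
Turnaround (C−A): T1=23  T2=27  T3=10  T4=21  T5=14
Turnaround = completion − arrival: T1=23, T2=27, T3=10, T4=21, T5=14
Total turnaround = 23 + 27 + 10 + 21 + 14 = 95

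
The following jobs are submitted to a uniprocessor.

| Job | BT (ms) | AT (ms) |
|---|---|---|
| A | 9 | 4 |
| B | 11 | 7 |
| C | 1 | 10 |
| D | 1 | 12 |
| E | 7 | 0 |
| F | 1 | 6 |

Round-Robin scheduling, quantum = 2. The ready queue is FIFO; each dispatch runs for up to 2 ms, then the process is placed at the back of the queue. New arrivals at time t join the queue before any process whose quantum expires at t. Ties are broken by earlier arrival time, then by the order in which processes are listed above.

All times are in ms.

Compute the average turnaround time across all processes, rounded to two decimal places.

12.00

Timeline: | E 0-4 | A 4-6 | E 6-8 | F 8-9 | A 9-11 | B 11-13 | E 13-14 | C 14-15 | A 15-17 | D 17-18 | B 18-20 | A 20-22 | B 22-24 | A 24-25 | B 25-30 |
Completion: A=25  B=30  C=15  D=18  E=14  F=9
Turnaround times: A=21, B=23, C=5, D=6, E=14, F=3
Average turnaround = (21+23+5+6+14+3) / 6 = 72/6 = 12.00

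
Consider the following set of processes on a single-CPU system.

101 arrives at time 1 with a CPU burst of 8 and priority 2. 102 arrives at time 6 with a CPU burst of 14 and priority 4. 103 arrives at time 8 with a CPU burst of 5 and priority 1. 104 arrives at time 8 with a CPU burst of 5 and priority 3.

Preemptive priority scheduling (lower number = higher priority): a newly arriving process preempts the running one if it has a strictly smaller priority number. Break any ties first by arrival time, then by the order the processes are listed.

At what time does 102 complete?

Timeline: | idle 0-1 | 101 1-8 | 103 8-13 | 101 13-14 | 104 14-19 | 102 19-33 |
Completion: 101=14  102=33  103=13  104=19
Turnaround (C−A): 101=13  102=27  103=5  104=11

33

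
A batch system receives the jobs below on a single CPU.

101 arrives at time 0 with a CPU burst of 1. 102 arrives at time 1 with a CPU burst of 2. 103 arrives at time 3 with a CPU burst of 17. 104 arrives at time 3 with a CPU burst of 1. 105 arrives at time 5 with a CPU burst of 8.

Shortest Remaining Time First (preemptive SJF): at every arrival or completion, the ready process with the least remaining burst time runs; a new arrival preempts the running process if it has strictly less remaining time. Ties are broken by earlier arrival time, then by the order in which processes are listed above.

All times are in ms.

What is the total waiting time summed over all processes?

9

Schedule: | 101 0-1 | 102 1-3 | 104 3-4 | 103 4-5 | 105 5-13 | 103 13-29 |
Completion: 101=1  102=3  103=29  104=4  105=13
Waiting = turnaround − burst: 101=0, 102=0, 103=9, 104=0, 105=0
Total waiting = 0 + 0 + 9 + 0 + 0 = 9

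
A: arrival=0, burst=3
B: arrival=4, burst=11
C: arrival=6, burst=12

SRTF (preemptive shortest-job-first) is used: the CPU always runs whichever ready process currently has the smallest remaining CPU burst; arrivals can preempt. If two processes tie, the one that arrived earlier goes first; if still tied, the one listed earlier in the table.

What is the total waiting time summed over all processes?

9

Schedule: | A 0-3 | idle 3-4 | B 4-15 | C 15-27 |
Completion: A=3  B=15  C=27
Waiting = turnaround − burst: A=0, B=0, C=9
Total waiting = 0 + 0 + 9 = 9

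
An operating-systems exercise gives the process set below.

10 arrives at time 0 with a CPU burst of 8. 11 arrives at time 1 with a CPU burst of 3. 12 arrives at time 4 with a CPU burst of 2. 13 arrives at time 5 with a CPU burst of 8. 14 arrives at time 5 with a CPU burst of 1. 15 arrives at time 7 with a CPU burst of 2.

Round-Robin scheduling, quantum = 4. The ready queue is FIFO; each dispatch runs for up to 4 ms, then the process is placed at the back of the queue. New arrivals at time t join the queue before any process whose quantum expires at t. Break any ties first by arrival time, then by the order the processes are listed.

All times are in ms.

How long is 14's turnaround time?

13

Timeline: | 10 0-4 | 11 4-7 | 12 7-9 | 10 9-13 | 13 13-17 | 14 17-18 | 15 18-20 | 13 20-24 |
Completion: 10=13  11=7  12=9  13=24  14=18  15=20
Turnaround(14) = completion − arrival = 18 − 5 = 13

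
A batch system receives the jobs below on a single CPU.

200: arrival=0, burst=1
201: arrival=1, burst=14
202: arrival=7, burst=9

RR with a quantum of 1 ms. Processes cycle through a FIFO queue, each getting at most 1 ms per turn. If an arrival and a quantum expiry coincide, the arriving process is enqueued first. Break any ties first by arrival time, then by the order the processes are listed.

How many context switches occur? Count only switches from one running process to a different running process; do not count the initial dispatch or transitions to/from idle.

Schedule: | 200 0-1 | 201 1-7 | 202 7-8 | 201 8-9 | 202 9-10 | 201 10-11 | 202 11-12 | 201 12-13 | 202 13-14 | 201 14-15 | 202 15-16 | 201 16-17 | 202 17-18 | 201 18-19 | 202 19-20 | 201 20-21 | 202 21-22 | 201 22-23 | 202 23-24 |
Completion: 200=1  201=23  202=24
Turnaround (C−A): 200=1  201=22  202=17

18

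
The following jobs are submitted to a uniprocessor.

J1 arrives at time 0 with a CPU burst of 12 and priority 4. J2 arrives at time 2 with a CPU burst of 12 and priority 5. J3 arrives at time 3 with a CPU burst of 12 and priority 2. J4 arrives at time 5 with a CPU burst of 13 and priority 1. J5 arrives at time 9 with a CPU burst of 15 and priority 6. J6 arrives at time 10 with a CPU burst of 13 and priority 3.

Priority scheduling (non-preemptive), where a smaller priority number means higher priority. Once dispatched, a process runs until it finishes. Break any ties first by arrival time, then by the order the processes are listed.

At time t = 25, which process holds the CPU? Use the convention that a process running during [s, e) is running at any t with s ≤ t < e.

Schedule: | J1 0-12 | J4 12-25 | J3 25-37 | J6 37-50 | J2 50-62 | J5 62-77 |
Completion: J1=12  J2=62  J3=37  J4=25  J5=77  J6=50

J3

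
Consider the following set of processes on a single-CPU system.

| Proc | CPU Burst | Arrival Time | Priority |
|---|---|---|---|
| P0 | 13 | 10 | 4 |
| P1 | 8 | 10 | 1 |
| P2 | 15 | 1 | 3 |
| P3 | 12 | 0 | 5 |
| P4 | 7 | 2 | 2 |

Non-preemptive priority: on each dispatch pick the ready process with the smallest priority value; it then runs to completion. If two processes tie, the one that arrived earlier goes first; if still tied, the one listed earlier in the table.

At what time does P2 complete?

Timeline: | P3 0-12 | P1 12-20 | P4 20-27 | P2 27-42 | P0 42-55 |
Completion: P0=55  P1=20  P2=42  P3=12  P4=27
Turnaround (C−A): P0=45  P1=10  P2=41  P3=12  P4=25

42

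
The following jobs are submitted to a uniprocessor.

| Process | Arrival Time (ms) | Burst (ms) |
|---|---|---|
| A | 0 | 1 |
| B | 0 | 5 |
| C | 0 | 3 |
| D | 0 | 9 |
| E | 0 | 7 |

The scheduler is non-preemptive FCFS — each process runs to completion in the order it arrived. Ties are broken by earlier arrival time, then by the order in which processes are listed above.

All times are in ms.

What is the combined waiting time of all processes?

34

Gantt: | A 0-1 | B 1-6 | C 6-9 | D 9-18 | E 18-25 |
Completion: A=1  B=6  C=9  D=18  E=25
Waiting = turnaround − burst: A=0, B=1, C=6, D=9, E=18
Total waiting = 0 + 1 + 6 + 9 + 18 = 34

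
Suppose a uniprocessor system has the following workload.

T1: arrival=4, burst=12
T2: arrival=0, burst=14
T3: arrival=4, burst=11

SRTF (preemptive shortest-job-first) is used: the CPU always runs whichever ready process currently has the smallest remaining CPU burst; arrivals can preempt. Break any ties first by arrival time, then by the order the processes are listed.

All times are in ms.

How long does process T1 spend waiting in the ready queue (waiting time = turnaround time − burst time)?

Schedule: | T2 0-14 | T3 14-25 | T1 25-37 |
Completion: T1=37  T2=14  T3=25
Turnaround (C−A): T1=33  T2=14  T3=21
Waiting(T1) = turnaround − burst = 33 − 12 = 21

21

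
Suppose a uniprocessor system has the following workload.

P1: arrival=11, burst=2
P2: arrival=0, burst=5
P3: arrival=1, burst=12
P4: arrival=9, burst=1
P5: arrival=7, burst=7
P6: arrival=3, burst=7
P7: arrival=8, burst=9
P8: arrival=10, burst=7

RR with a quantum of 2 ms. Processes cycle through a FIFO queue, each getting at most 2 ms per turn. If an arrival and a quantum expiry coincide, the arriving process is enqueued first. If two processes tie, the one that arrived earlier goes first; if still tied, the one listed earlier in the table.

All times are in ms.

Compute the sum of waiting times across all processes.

Schedule: | P2 0-2 | P3 2-4 | P2 4-6 | P6 6-8 | P3 8-10 | P2 10-11 | P5 11-13 | P7 13-15 | P6 15-17 | P4 17-18 | P8 18-20 | P3 20-22 | P1 22-24 | P5 24-26 | P7 26-28 | P6 28-30 | P8 30-32 | P3 32-34 | P5 34-36 | P7 36-38 | P6 38-39 | P8 39-41 | P3 41-43 | P5 43-44 | P7 44-46 | P8 46-47 | P3 47-49 | P7 49-50 |
Completion: P1=24  P2=11  P3=49  P4=18  P5=44  P6=39  P7=50  P8=47
Turnaround (C−A): P1=13  P2=11  P3=48  P4=9  P5=37  P6=36  P7=42  P8=37
Waiting = turnaround − burst: P1=11, P2=6, P3=36, P4=8, P5=30, P6=29, P7=33, P8=30
Total waiting = 11 + 6 + 36 + 8 + 30 + 29 + 33 + 30 = 183

183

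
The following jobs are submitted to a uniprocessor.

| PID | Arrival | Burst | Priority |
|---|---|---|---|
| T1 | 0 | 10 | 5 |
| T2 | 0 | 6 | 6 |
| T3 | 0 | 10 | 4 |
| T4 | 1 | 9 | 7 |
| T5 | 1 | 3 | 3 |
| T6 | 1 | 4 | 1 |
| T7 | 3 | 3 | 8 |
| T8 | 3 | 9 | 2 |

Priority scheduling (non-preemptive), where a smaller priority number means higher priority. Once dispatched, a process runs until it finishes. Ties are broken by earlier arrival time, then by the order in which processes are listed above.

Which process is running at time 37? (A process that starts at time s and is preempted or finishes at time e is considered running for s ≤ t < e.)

Gantt: | T3 0-10 | T6 10-14 | T8 14-23 | T5 23-26 | T1 26-36 | T2 36-42 | T4 42-51 | T7 51-54 |
Completion: T1=36  T2=42  T3=10  T4=51  T5=26  T6=14  T7=54  T8=23
Turnaround (C−A): T1=36  T2=42  T3=10  T4=50  T5=25  T6=13  T7=51  T8=20

T2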